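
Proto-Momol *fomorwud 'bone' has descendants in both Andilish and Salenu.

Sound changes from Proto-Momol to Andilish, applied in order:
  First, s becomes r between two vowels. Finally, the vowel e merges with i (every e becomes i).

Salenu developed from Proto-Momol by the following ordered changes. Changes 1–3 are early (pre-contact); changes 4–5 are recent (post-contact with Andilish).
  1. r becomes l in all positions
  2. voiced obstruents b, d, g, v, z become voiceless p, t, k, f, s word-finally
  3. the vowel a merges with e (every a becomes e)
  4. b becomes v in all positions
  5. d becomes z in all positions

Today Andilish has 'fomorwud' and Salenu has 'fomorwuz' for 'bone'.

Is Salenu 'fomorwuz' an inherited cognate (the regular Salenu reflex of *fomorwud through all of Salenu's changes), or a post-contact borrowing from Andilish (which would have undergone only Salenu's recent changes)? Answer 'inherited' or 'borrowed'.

borrowed

If inherited, *fomorwud would pass through all of Salenu's changes:
Salenu: *fomorwud > fomolwud > fomolwut  (by unconditioned shift, final devoicing)
If borrowed from Andilish 'fomorwud' after the early changes, it would undergo only the recent ones:
  rule 4 (unconditioned shift): no change (fomorwud)
  rule 5 (unconditioned shift): fomorwud → fomorwuz
  ⇒ as a loan: fomorwuz
Salenu 'fomorwuz' matches the loan outcome 'fomorwuz', not the inherited 'fomolwut' — it skipped the early Salenu changes, so it was borrowed from Andilish.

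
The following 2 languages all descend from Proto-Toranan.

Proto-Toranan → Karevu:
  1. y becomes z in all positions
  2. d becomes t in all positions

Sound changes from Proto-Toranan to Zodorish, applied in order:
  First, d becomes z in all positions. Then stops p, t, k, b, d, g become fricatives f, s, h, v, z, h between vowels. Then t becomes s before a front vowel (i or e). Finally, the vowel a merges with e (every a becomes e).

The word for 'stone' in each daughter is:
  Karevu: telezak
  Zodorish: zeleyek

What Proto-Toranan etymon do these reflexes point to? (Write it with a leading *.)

*deleyak

Position 5: Karevu has z, Zodorish has y. Zodorish preserves y here (none of its changes turn any other segment into y), so the proto-segment is *y.
Position 6: Karevu has a, Zodorish has e. Karevu preserves a here (none of its changes turn any other segment into a), so the proto-segment is *a.
Verify the candidate proto-form against each daughter:
Karevu: *deleyak > delezak > telezak  (by unconditioned shift, unconditioned shift)
Zodorish: start from *deleyak.
  rule 1 (unconditioned shift): deleyak → zeleyak
  rule 2: no change — zeleyak
  rule 3: no change — zeleyak
  rule 4 (vowel merger): zeleyak → zeleyek
  ⇒ Zodorish zeleyek
*deleyak is the unique common source.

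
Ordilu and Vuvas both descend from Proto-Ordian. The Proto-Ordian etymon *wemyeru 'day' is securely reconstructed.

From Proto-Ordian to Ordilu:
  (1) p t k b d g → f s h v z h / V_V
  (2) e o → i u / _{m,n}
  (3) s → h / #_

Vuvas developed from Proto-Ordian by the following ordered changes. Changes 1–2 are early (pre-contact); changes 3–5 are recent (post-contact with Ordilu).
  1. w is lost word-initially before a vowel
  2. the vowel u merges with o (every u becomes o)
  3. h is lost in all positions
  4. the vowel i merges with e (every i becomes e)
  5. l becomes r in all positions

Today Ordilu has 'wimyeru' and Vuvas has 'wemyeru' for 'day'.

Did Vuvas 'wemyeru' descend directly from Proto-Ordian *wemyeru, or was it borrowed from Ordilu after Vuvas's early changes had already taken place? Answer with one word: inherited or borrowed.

borrowed

If inherited, *wemyeru would pass through all of Vuvas's changes:
Vuvas: *wemyeru
  wemyeru → emyeru   [glide loss]
  emyeru → emyero   [vowel merger]
  emyero (rule 3 does not apply)
  emyero (rule 4 does not apply)
  emyero (rule 5 does not apply)
  giving Vuvas emyero.
If borrowed from Ordilu 'wimyeru' after the early changes, it would undergo only the recent ones:
  rule 3 (h-loss): no change (wimyeru)
  rule 4 (vowel merger): wimyeru → wemyeru
  rule 5 (unconditioned shift): no change (wemyeru)
  ⇒ as a loan: wemyeru
Vuvas 'wemyeru' matches the loan outcome 'wemyeru', not the inherited 'emyero' — it skipped the early Vuvas changes, so it was borrowed from Ordilu.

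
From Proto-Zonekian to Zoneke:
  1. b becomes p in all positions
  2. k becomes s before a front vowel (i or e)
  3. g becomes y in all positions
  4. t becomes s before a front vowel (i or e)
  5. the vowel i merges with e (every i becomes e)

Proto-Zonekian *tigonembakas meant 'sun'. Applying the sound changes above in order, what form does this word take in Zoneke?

Zoneke: *tigonembakas > tigonempakas > tiyonempakas > siyonempakas > seyonempakas  (by unconditioned shift, unconditioned shift, palatalisation, vowel merger)

seyonempakas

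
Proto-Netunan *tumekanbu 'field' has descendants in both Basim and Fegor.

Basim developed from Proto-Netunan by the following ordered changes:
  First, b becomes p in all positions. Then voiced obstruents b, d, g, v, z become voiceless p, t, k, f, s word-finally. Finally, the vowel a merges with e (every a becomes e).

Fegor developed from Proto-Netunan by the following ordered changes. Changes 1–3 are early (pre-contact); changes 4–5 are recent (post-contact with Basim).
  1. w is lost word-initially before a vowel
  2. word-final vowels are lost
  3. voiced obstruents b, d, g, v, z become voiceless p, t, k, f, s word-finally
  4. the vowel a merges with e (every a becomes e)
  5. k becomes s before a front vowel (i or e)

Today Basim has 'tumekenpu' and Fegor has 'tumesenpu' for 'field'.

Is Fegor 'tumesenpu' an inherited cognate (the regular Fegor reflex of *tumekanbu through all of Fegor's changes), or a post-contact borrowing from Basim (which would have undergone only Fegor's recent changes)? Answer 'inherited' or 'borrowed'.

If inherited, *tumekanbu would pass through all of Fegor's changes:
Fegor: *tumekanbu > tumekanb > tumekanp > tumekenp > tumesenp  (by apocope, final devoicing, vowel merger, palatalisation)
If borrowed from Basim 'tumekenpu' after the early changes, it would undergo only the recent ones:
  rule 4 (vowel merger): no change (tumekenpu)
  rule 5 (palatalisation): tumekenpu → tumesenpu
  ⇒ as a loan: tumesenpu
Fegor 'tumesenpu' matches the loan outcome 'tumesenpu', not the inherited 'tumesenp' — it skipped the early Fegor changes, so it was borrowed from Basim.

borrowed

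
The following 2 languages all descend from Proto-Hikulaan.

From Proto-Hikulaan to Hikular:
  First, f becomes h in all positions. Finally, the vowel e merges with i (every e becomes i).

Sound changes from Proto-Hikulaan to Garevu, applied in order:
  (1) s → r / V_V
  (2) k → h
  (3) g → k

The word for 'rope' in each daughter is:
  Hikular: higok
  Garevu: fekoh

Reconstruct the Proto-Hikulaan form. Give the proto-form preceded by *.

Position 1: Hikular has h, Garevu has f. Garevu preserves f here (none of its changes turn any other segment into f), so the proto-segment is *f.
Position 2: Hikular has i, Garevu has e. Garevu preserves e here (none of its changes turn any other segment into e), so the proto-segment is *e.
Position 5: Hikular has k, Garevu has h. Hikular preserves k here (none of its changes turn any other segment into k), so the proto-segment is *k.
This points to *fegok. Verify forward in each daughter:
Hikular: *fegok > hegok > higok  (by unconditioned shift, vowel merger)
Garevu: *fegok
  fegok (rule 1 does not apply)
  fegok → fegoh   [unconditioned shift]
  fegoh → fekoh   [unconditioned shift]
  giving Garevu fekoh.
*fegok is the unique common source.

*fegok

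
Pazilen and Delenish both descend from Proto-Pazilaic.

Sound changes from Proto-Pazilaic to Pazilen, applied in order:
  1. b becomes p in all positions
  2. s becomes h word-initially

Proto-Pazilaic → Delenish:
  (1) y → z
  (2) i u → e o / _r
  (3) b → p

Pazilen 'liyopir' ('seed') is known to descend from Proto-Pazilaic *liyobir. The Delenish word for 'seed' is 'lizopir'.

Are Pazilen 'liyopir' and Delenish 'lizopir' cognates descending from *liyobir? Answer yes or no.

Derive the expected Delenish reflex of *liyobir:
Delenish: start from *liyobir.
  rule 1 (unconditioned shift): liyobir → lizobir
  rule 2 (pre-rhotic lowering): lizobir → lizober
  rule 3 (unconditioned shift): lizober → lizoper
  ⇒ Delenish lizoper
The regular Delenish reflex would be 'lizoper', but the attested form is 'lizopir'. The correspondence is irregular, so they are not cognates (the Delenish form has a different source).

no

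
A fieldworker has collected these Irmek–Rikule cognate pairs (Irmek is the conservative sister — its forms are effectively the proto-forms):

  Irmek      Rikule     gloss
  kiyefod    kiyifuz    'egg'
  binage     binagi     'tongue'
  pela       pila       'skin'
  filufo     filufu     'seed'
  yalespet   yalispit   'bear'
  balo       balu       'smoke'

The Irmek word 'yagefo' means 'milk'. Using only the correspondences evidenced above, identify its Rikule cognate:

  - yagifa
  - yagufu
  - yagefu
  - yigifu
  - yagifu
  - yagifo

yagifu

kiyefod ~ kiyifuz — Irmek e corresponds to Rikule i after a consonant, before a labial obstruent.
filufo ~ filufu, balo ~ balu — Irmek o corresponds to Rikule u word-finally.
Applying these to Irmek 'yagefo':
  yagefo → yagifo   (e→i after a consonant, before a labial obstruent)
  yagifo → yagifu   (o→u word-finally)
So the Rikule cognate is 'yagifu'.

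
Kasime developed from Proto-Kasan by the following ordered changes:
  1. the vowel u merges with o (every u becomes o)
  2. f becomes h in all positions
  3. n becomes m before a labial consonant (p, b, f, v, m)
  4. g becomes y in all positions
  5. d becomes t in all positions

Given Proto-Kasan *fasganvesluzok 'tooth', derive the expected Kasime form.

Kasime: *fasganvesluzok > fasganveslozok > hasganveslozok > hasgamveslozok > hasyamveslozok  (by vowel merger, unconditioned shift, nasal place assimilation, unconditioned shift)

hasyamveslozok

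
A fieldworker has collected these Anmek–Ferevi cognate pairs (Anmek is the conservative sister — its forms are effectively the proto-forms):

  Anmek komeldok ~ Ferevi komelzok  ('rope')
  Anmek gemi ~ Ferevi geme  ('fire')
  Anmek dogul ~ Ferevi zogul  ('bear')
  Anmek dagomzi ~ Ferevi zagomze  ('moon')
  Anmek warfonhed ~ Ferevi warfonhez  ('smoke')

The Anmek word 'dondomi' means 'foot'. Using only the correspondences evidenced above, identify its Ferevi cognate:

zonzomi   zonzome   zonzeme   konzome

dogul ~ zogul — Anmek d corresponds to Ferevi z word-initially before a back vowel.
komeldok ~ komelzok — Anmek d corresponds to Ferevi z after a consonant, before a back vowel.
gemi ~ geme, dagomzi ~ zagomze — Anmek i corresponds to Ferevi e word-finally.
Applying these to Anmek 'dondomi':
  dondomi → zondomi   (d→z word-initially before a back vowel)
  zondomi → zonzomi   (d→z after a consonant, before a back vowel)
  zonzomi → zonzome   (i→e word-finally)
So the Ferevi cognate is 'zonzome'.

zonzome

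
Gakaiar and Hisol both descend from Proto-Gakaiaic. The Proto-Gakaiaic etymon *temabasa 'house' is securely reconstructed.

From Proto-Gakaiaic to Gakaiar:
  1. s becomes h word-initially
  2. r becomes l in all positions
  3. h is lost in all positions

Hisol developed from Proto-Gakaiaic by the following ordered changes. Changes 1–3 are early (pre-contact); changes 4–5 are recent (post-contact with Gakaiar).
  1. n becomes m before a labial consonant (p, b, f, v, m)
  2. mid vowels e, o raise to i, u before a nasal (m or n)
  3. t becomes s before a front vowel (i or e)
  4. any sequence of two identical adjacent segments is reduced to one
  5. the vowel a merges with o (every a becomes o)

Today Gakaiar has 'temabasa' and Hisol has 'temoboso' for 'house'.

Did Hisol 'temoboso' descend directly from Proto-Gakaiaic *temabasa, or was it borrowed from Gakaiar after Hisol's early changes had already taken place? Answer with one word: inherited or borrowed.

borrowed

If inherited, *temabasa would pass through all of Hisol's changes:
Hisol: start from *temabasa.
  rule 1: no change — temabasa
  rule 2 (pre-nasal raising): temabasa → timabasa
  rule 3 (palatalisation): timabasa → simabasa
  rule 4: no change — simabasa
  rule 5 (vowel merger): simabasa → simoboso
  ⇒ Hisol simoboso
If borrowed from Gakaiar 'temabasa' after the early changes, it would undergo only the recent ones:
  rule 4 (degemination): no change (temabasa)
  rule 5 (vowel merger): temabasa → temoboso
  ⇒ as a loan: temoboso
Hisol 'temoboso' matches the loan outcome 'temoboso', not the inherited 'simoboso' — it skipped the early Hisol changes, so it was borrowed from Gakaiar.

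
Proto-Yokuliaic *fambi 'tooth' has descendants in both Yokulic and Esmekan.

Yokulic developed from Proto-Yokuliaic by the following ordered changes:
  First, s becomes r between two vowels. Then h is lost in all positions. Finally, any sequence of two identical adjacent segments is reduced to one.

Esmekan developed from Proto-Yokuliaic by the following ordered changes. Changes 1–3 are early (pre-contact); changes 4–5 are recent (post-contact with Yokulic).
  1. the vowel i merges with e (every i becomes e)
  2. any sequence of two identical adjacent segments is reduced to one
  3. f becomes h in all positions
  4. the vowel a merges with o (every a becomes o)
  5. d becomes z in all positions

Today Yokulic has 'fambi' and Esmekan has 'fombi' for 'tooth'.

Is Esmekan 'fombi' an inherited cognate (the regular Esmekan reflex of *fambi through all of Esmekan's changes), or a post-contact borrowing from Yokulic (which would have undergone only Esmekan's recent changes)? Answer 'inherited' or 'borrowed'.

borrowed

If inherited, *fambi would pass through all of Esmekan's changes:
Esmekan: *fambi > fambe > hambe > hombe  (by vowel merger, unconditioned shift, vowel merger)
If borrowed from Yokulic 'fambi' after the early changes, it would undergo only the recent ones:
  rule 4 (vowel merger): fambi → fombi
  rule 5 (unconditioned shift): no change (fombi)
  ⇒ as a loan: fombi
Esmekan 'fombi' matches the loan outcome 'fombi', not the inherited 'hombe' — it skipped the early Esmekan changes, so it was borrowed from Yokulic.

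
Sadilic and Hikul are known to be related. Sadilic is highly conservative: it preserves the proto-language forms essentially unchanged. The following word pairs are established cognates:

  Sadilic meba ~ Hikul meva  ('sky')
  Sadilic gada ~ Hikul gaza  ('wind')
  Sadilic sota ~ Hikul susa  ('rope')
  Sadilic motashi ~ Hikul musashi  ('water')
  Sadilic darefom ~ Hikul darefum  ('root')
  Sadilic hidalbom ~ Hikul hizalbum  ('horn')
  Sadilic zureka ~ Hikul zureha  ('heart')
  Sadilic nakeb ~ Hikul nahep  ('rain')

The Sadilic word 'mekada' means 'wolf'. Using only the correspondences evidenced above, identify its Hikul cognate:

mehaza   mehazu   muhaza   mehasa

zureka ~ zureha — Sadilic k corresponds to Hikul h between vowels (before a back vowel).
gada ~ gaza, hidalbom ~ hizalbum — Sadilic d corresponds to Hikul z between vowels (before a back vowel).
Applying these to Sadilic 'mekada':
  mekada → mehada   (k→h between vowels (before a back vowel))
  mehada → mehaza   (d→z between vowels (before a back vowel))
So the Hikul cognate is 'mehaza'.

mehaza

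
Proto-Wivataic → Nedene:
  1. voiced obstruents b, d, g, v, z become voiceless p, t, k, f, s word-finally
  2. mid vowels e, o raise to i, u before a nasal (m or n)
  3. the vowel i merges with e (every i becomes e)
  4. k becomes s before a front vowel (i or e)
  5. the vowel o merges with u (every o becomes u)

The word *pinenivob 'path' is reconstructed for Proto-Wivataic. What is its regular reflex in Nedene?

Nedene: start from *pinenivob.
  rule 1 (final devoicing): pinenivob → pinenivop
  rule 2 (pre-nasal raising): pinenivop → pininivop
  rule 3 (vowel merger): pininivop → penenevop
  rule 4: no change — penenevop
  rule 5 (vowel merger): penenevop → penenevup
  ⇒ Nedene penenevup

penenevup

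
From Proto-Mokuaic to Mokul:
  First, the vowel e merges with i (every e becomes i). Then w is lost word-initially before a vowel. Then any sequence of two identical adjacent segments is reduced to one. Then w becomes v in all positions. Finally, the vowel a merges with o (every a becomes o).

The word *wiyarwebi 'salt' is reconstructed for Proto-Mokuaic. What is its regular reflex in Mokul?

iyorvibi

Mokul: start from *wiyarwebi.
  rule 1 (vowel merger): wiyarwebi → wiyarwibi
  rule 2 (glide loss): wiyarwibi → iyarwibi
  rule 3: no change — iyarwibi
  rule 4 (unconditioned shift): iyarwibi → iyarvibi
  rule 5 (vowel merger): iyarvibi → iyorvibi
  ⇒ Mokul iyorvibi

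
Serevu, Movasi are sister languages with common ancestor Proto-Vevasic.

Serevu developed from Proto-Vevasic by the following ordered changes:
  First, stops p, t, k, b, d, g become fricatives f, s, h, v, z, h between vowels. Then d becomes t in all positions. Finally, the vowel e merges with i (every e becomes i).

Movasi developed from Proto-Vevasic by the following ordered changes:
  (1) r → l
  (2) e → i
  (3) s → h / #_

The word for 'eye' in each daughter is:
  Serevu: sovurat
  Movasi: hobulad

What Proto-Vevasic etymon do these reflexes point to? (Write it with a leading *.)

*soburad

Position 3: Serevu has v, Movasi has b. Movasi preserves b here (none of its changes turn any other segment into b), so the proto-segment is *b.
Position 5: Serevu has r, Movasi has l. Serevu preserves r here (none of its changes turn any other segment into r), so the proto-segment is *r.
Continuing position by position gives *soburad; check it forward:
Serevu: start from *soburad.
  rule 1 (intervocalic lenition): soburad → sovurad
  rule 2 (unconditioned shift): sovurad → sovurat
  rule 3: no change — sovurat
  ⇒ Serevu sovurat
Movasi: start from *soburad.
  rule 1 (unconditioned shift): soburad → sobulad
  rule 2: no change — sobulad
  rule 3 (debuccalisation): sobulad → hobulad
  ⇒ Movasi hobulad
*soburad is the unique common source.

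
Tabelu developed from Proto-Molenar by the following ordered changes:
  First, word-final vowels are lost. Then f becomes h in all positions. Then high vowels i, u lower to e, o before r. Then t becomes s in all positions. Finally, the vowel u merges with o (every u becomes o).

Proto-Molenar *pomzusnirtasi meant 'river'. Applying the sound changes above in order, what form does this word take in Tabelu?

Tabelu: *pomzusnirtasi > pomzusnirtas > pomzusnertas > pomzusnersas > pomzosnersas  (by apocope, pre-rhotic lowering, unconditioned shift, vowel merger)

pomzosnersas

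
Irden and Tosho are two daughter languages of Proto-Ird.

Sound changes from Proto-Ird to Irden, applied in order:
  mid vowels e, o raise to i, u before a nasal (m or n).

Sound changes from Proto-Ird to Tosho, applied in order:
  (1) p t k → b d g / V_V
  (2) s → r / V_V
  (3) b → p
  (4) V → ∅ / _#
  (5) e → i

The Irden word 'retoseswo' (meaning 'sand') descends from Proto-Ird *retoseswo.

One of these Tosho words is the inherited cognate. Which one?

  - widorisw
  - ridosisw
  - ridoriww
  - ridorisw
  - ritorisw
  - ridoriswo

ridorisw

Tosho: start from *retoseswo.
  rule 1 (intervocalic voicing): retoseswo → redoseswo
  rule 2 (rhotacism): redoseswo → redoreswo
  rule 3: no change — redoreswo
  rule 4 (apocope): redoreswo → redoresw
  rule 5 (vowel merger): redoresw → ridorisw
  ⇒ Tosho ridorisw
Only 'ridorisw' matches the regular Tosho development of *retoseswo.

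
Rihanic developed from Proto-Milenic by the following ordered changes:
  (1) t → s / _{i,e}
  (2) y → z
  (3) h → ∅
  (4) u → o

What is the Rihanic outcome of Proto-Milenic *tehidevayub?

Rihanic: *tehidevayub > sehidevayub > sehidevazub > seidevazub > seidevazob  (by palatalisation, unconditioned shift, h-loss, vowel merger)

seidevazob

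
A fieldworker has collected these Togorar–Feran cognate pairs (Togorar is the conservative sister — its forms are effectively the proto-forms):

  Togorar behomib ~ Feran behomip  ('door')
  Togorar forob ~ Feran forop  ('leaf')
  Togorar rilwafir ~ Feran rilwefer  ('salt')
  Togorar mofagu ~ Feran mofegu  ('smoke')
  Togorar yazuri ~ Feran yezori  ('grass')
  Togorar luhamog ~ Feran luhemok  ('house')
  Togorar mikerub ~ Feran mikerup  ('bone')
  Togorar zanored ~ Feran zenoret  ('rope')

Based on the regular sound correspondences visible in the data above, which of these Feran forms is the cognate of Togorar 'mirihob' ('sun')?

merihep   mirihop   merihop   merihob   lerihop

rilwafir ~ rilwefer — Togorar i corresponds to Feran e after a consonant, before r.
behomib ~ behomip, forob ~ forop — Togorar b corresponds to Feran p word-finally.
Applying these to Togorar 'mirihob':
  mirihob → merihob   (i→e after a consonant, before r)
  merihob → merihop   (b→p word-finally)
So the Feran cognate is 'merihop'.

merihop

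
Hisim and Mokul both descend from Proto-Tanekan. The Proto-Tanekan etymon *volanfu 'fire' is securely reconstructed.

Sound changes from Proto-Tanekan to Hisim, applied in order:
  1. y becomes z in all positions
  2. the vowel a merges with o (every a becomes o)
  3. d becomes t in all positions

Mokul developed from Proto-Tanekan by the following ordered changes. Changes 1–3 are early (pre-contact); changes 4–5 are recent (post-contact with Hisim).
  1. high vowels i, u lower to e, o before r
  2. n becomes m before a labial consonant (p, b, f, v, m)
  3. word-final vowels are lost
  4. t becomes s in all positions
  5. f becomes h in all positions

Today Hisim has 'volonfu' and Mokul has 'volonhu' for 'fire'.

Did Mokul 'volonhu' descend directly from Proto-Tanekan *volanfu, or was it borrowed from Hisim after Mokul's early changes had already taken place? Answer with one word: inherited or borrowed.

If inherited, *volanfu would pass through all of Mokul's changes:
Mokul: start from *volanfu.
  rule 1: no change — volanfu
  rule 2 (nasal place assimilation): volanfu → volamfu
  rule 3 (apocope): volamfu → volamf
  rule 4: no change — volamf
  rule 5 (unconditioned shift): volamf → volamh
  ⇒ Mokul volamh
If borrowed from Hisim 'volonfu' after the early changes, it would undergo only the recent ones:
  rule 4 (unconditioned shift): no change (volonfu)
  rule 5 (unconditioned shift): volonfu → volonhu
  ⇒ as a loan: volonhu
Mokul 'volonhu' matches the loan outcome 'volonhu', not the inherited 'volamh' — it skipped the early Mokul changes, so it was borrowed from Hisim.

borrowed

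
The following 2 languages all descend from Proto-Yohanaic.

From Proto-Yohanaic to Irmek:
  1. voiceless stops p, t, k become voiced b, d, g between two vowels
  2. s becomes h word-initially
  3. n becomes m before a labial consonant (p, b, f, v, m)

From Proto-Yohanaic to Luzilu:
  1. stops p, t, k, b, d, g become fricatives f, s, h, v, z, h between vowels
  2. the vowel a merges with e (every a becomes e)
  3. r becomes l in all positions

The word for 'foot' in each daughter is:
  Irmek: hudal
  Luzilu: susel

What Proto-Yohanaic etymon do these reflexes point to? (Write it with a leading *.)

*sutal

Position 3: Irmek has d, Luzilu has s. Taking the neighbouring segments as reconstructed: Irmek d could go back to *t or *d; Luzilu s could go back to *t or *s — the one source consistent with every daughter is *t.
Position 4: Irmek has a, Luzilu has e. Irmek preserves a here (none of its changes turn any other segment into a), so the proto-segment is *a.
Continuing position by position gives *sutal; check it forward:
Irmek: start from *sutal.
  rule 1 (intervocalic voicing): sutal → sudal
  rule 2 (debuccalisation): sudal → hudal
  rule 3: no change — hudal
  ⇒ Irmek hudal
Luzilu: *sutal > susal > susel  (by intervocalic lenition, vowel merger)
*sutal is the unique common source.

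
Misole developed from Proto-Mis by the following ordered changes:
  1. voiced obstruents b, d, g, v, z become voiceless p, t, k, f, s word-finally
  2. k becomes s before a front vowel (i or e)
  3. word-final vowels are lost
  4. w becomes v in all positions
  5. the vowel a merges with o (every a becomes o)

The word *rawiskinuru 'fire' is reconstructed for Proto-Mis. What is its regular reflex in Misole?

rovissinur

Misole: start from *rawiskinuru.
  rule 1: no change — rawiskinuru
  rule 2 (palatalisation): rawiskinuru → rawissinuru
  rule 3 (apocope): rawissinuru → rawissinur
  rule 4 (unconditioned shift): rawissinur → ravissinur
  rule 5 (vowel merger): ravissinur → rovissinur
  ⇒ Misole rovissinur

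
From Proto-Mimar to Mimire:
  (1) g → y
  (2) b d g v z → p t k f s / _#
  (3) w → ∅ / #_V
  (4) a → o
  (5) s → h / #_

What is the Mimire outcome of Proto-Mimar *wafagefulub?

Mimire: *wafagefulub > wafayefulub > wafayefulup > afayefulup > ofoyefulup  (by unconditioned shift, final devoicing, glide loss, vowel merger)

ofoyefulup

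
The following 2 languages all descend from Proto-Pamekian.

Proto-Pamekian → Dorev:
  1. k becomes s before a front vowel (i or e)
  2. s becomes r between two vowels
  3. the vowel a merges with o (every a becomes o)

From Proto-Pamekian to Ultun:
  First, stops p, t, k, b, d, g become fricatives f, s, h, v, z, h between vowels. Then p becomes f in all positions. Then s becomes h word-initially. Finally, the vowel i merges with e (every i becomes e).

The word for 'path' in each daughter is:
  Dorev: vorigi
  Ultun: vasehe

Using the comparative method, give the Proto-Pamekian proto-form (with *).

*vasigi

Position 2: Dorev has o, Ultun has a. Ultun preserves a here (none of its changes turn any other segment into a), so the proto-segment is *a.
Position 4: Dorev has i, Ultun has e. Dorev preserves i here (none of its changes turn any other segment into i), so the proto-segment is *i.
This points to *vasigi. Verify forward in each daughter:
Dorev: *vasigi > varigi > vorigi  (by rhotacism, vowel merger)
Ultun: start from *vasigi.
  rule 1 (intervocalic lenition): vasigi → vasihi
  rule 2: no change — vasihi
  rule 3: no change — vasihi
  rule 4 (vowel merger): vasihi → vasehe
  ⇒ Ultun vasehe
No other proto-form is consistent with every reflex, so the reconstruction is *vasigi.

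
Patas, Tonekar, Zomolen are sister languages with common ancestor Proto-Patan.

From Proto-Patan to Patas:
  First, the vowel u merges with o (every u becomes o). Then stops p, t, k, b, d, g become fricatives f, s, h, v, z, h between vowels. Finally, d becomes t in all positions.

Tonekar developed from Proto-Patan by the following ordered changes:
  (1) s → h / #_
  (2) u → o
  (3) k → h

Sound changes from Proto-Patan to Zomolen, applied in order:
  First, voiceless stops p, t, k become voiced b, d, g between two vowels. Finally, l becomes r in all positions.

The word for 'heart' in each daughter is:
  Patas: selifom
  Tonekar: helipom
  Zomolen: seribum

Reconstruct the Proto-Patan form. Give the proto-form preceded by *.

*selipum

Position 5: Patas has f, Tonekar has p, Zomolen has b. Tonekar preserves p here (none of its changes turn any other segment into p), so the proto-segment is *p.
Position 3: Patas has l, Tonekar has l, Zomolen has r. Patas preserves l here (none of its changes turn any other segment into l), so the proto-segment is *l.
This points to *selipum. Verify forward in each daughter:
Patas: *selipum > selipom > selifom  (by vowel merger, intervocalic lenition)
Tonekar: *selipum > helipum > helipom  (by debuccalisation, vowel merger)
Zomolen: start from *selipum.
  rule 1 (intervocalic voicing): selipum → selibum
  rule 2 (unconditioned shift): selibum → seribum
  ⇒ Zomolen seribum
No other proto-form is consistent with every reflex, so the reconstruction is *selipum.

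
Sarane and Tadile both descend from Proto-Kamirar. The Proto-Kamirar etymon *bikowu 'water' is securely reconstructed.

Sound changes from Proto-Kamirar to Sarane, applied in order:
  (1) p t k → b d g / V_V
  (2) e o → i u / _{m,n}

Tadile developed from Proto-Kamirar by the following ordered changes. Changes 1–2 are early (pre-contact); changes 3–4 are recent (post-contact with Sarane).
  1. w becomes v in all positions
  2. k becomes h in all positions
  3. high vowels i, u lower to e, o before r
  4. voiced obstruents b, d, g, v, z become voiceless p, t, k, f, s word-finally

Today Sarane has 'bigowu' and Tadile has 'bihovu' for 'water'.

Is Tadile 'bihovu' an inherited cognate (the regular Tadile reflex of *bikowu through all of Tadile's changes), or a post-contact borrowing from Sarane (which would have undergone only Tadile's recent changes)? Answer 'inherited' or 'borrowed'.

inherited

If inherited, *bikowu would pass through all of Tadile's changes:
Tadile: *bikowu > bikovu > bihovu  (by unconditioned shift, unconditioned shift)
If borrowed from Sarane 'bigowu' after the early changes, it would undergo only the recent ones:
  rule 3 (pre-rhotic lowering): no change (bigowu)
  rule 4 (final devoicing): no change (bigowu)
  ⇒ as a loan: bigowu
Tadile 'bihovu' matches the inherited outcome exactly, so it is an inherited cognate, not a loan.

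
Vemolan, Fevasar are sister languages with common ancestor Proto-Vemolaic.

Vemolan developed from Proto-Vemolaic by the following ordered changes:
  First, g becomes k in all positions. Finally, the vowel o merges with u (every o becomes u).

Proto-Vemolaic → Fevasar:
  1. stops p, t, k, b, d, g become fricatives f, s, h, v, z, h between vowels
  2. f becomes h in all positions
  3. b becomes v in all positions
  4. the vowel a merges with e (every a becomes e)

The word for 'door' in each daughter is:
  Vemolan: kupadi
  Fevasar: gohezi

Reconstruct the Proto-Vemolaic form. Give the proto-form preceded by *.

Position 5: Vemolan has d, Fevasar has z. Vemolan preserves d here (none of its changes turn any other segment into d), so the proto-segment is *d.
Position 2: Vemolan has u, Fevasar has o. Fevasar preserves o here (none of its changes turn any other segment into o), so the proto-segment is *o.
Verify the candidate proto-form against each daughter:
Vemolan: *gopadi > kopadi > kupadi  (by unconditioned shift, vowel merger)
Fevasar: *gopadi
  gopadi → gofazi   [intervocalic lenition]
  gofazi → gohazi   [unconditioned shift]
  gohazi (rule 3 does not apply)
  gohazi → gohezi   [vowel merger]
  giving Fevasar gohezi.
Only *gopadi yields all of Vemolan kupadi, Fevasar gohezi.

*gopadi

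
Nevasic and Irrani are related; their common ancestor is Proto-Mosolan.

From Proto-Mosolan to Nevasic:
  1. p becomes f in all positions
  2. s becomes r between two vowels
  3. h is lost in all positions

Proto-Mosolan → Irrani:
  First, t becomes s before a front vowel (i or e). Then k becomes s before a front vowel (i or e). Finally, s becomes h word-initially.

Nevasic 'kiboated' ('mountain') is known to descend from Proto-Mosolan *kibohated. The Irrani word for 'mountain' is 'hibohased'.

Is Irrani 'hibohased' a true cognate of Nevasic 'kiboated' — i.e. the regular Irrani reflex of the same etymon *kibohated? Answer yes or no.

yes

Derive the expected Irrani reflex of *kibohated:
Irrani: start from *kibohated.
  rule 1 (palatalisation): kibohated → kibohased
  rule 2 (palatalisation): kibohased → sibohased
  rule 3 (debuccalisation): sibohased → hibohased
  ⇒ Irrani hibohased
Irrani 'hibohased' matches the regular reflex exactly, so the pair is cognate.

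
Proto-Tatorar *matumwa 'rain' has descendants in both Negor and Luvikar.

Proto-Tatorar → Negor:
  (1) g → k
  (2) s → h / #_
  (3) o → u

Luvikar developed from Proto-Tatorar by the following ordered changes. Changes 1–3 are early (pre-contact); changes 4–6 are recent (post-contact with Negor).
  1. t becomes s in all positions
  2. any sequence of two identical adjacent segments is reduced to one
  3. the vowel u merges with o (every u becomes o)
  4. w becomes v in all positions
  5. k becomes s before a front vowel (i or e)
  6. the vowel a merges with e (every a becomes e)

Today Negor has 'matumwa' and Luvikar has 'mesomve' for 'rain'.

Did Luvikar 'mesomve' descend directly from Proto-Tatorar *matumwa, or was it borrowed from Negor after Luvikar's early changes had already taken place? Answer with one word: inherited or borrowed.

If inherited, *matumwa would pass through all of Luvikar's changes:
Luvikar: *matumwa
  matumwa → masumwa   [unconditioned shift]
  masumwa (rule 2 does not apply)
  masumwa → masomwa   [vowel merger]
  masomwa → masomva   [unconditioned shift]
  masomva (rule 5 does not apply)
  masomva → mesomve   [vowel merger]
  giving Luvikar mesomve.
If borrowed from Negor 'matumwa' after the early changes, it would undergo only the recent ones:
  rule 4 (unconditioned shift): matumwa → matumva
  rule 5 (palatalisation): no change (matumva)
  rule 6 (vowel merger): matumva → metumve
  ⇒ as a loan: metumve
Luvikar 'mesomve' matches the inherited outcome exactly, so it is an inherited cognate, not a loan.

inherited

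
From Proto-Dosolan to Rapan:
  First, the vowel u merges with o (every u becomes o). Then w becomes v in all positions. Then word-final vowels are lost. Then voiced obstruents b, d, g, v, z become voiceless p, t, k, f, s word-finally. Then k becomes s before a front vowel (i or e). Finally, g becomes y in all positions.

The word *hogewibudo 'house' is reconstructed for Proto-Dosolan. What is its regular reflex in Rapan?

Rapan: *hogewibudo > hogewibodo > hogevibodo > hogevibod > hogevibot > hoyevibot  (by vowel merger, unconditioned shift, apocope, final devoicing, unconditioned shift)

hoyevibot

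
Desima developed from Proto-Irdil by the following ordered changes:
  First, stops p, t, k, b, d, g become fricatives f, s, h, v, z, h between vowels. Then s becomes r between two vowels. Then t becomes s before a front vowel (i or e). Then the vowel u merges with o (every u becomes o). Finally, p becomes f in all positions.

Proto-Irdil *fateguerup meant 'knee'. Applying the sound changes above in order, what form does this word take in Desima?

Desima: *fateguerup
  fateguerup → fasehuerup   [intervocalic lenition]
  fasehuerup → farehuerup   [rhotacism]
  farehuerup (rule 3 does not apply)
  farehuerup → farehoerop   [vowel merger]
  farehoerop → farehoerof   [unconditioned shift]
  giving Desima farehoerof.

farehoerof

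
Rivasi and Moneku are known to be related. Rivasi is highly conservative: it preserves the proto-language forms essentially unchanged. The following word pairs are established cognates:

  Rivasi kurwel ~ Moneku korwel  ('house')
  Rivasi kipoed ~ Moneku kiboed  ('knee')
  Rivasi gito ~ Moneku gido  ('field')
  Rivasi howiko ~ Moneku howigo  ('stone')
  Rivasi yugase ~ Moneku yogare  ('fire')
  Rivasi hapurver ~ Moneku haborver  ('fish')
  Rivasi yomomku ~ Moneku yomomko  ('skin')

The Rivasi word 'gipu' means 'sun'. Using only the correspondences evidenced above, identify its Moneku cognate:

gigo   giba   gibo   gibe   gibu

gibo

hapurver ~ haborver — Rivasi p corresponds to Moneku b between vowels (before a back vowel).
yomomku ~ yomomko — Rivasi u corresponds to Moneku o word-finally.
Applying these to Rivasi 'gipu':
  gipu → gibu   (p→b between vowels (before a back vowel))
  gibu → gibo   (u→o word-finally)
So the Moneku cognate is 'gibo'.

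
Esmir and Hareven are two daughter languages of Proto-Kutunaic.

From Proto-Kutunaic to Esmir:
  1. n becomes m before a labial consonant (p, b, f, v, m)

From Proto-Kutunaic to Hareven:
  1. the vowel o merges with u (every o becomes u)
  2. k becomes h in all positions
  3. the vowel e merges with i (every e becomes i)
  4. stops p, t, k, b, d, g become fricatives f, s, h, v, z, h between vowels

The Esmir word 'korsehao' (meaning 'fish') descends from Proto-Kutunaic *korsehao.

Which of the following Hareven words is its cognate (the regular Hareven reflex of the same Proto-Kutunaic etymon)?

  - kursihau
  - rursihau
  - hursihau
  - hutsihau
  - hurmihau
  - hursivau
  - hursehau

Hareven: *korsehao > kursehau > hursehau > hursihau  (by vowel merger, unconditioned shift, vowel merger)
The other candidates each miss or misapply at least one Hareven change.

hursihau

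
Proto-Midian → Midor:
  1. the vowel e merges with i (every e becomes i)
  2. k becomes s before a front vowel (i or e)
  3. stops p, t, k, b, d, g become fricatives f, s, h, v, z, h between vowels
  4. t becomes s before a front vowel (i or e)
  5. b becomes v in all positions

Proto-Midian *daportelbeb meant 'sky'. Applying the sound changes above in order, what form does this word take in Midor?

daforsilviv

Midor: start from *daportelbeb.
  rule 1 (vowel merger): daportelbeb → daportilbib
  rule 2: no change — daportilbib
  rule 3 (intervocalic lenition): daportilbib → dafortilbib
  rule 4 (palatalisation): dafortilbib → daforsilbib
  rule 5 (unconditioned shift): daforsilbib → daforsilviv
  ⇒ Midor daforsilviv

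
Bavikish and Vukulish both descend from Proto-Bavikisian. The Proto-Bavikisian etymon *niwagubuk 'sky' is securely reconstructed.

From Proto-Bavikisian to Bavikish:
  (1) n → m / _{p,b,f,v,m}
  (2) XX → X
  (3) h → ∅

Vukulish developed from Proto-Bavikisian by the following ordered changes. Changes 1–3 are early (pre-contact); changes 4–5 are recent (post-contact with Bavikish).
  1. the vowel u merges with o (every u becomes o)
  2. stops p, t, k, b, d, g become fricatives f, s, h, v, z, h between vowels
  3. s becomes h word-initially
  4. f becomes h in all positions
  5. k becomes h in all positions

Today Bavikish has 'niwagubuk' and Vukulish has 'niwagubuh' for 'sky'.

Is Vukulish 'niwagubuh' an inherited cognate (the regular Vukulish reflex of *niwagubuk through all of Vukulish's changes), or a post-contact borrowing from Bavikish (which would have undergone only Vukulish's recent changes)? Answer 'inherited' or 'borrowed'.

borrowed

If inherited, *niwagubuk would pass through all of Vukulish's changes:
Vukulish: *niwagubuk
  niwagubuk → niwagobok   [vowel merger]
  niwagobok → niwahovok   [intervocalic lenition]
  niwahovok (rule 3 does not apply)
  niwahovok (rule 4 does not apply)
  niwahovok → niwahovoh   [unconditioned shift]
  giving Vukulish niwahovoh.
If borrowed from Bavikish 'niwagubuk' after the early changes, it would undergo only the recent ones:
  rule 4 (unconditioned shift): no change (niwagubuk)
  rule 5 (unconditioned shift): niwagubuk → niwagubuh
  ⇒ as a loan: niwagubuh
Vukulish 'niwagubuh' matches the loan outcome 'niwagubuh', not the inherited 'niwahovoh' — it skipped the early Vukulish changes, so it was borrowed from Bavikish.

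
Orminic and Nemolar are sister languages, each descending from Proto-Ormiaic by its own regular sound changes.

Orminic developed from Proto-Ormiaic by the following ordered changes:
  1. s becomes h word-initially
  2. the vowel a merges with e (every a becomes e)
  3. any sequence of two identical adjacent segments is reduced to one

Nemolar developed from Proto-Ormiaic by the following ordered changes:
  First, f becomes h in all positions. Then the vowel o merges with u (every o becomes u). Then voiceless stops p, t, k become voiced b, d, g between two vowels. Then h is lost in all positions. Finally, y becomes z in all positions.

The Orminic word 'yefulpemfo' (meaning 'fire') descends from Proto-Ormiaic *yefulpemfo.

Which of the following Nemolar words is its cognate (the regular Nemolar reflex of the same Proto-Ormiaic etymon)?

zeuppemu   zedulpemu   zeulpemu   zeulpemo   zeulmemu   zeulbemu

zeulpemu

Nemolar: *yefulpemfo
  yefulpemfo → yehulpemho   [unconditioned shift]
  yehulpemho → yehulpemhu   [vowel merger]
  yehulpemhu (rule 3 does not apply)
  yehulpemhu → yeulpemu   [h-loss]
  yeulpemu → zeulpemu   [unconditioned shift]
  giving Nemolar zeulpemu.
Only 'zeulpemu' matches the regular Nemolar development of *yefulpemfo.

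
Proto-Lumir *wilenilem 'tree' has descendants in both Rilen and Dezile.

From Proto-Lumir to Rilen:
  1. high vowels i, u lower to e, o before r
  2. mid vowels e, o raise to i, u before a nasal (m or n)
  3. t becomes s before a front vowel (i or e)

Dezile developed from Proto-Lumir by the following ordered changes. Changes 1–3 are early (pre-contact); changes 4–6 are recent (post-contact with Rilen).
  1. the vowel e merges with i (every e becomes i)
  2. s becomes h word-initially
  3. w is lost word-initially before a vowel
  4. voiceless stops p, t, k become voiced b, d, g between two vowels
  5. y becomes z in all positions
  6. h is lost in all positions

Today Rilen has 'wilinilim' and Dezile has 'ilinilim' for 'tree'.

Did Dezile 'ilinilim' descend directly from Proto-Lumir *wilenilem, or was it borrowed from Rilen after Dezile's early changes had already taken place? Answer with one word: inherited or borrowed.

If inherited, *wilenilem would pass through all of Dezile's changes:
Dezile: *wilenilem
  wilenilem → wilinilim   [vowel merger]
  wilinilim (rule 2 does not apply)
  wilinilim → ilinilim   [glide loss]
  ilinilim (rule 4 does not apply)
  ilinilim (rule 5 does not apply)
  ilinilim (rule 6 does not apply)
  giving Dezile ilinilim.
If borrowed from Rilen 'wilinilim' after the early changes, it would undergo only the recent ones:
  rule 4 (intervocalic voicing): no change (wilinilim)
  rule 5 (unconditioned shift): no change (wilinilim)
  rule 6 (h-loss): no change (wilinilim)
  ⇒ as a loan: wilinilim
Dezile 'ilinilim' matches the inherited outcome exactly, so it is an inherited cognate, not a loan.

inherited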